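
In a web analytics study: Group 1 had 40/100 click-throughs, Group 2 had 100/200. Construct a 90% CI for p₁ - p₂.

p̂₁ = 0.4, p̂₂ = 0.5. Difference = -0.1. CI = (-0.199, -0.001)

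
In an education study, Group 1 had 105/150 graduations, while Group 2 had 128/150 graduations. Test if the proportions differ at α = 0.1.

p̂₁ = 0.7, p̂₂ = 0.853, pooled p̂ = 0.777. z = -3.188. Critical: ±1.645. Reject H₀.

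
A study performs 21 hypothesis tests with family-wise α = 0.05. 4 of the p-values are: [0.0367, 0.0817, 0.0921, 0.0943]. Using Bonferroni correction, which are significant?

Bonferroni α = 0.05/21 = 0.00238. None of the given p-values are significant.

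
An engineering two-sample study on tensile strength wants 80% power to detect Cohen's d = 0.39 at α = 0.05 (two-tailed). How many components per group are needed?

z_{α/2} = 1.96, z_β = Φ⁻¹(0.8) = 0.842. For small effect (d = 0.39): n per group = 2(z_{α/2} + z_β)²/d² = 2(1.96 + 0.842)²/0.39² = 103.2 → 104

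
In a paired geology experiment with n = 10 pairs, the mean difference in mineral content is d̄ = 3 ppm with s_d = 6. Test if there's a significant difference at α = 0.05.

t = d̄/(s_d/√n) = 3/(6/√10) = 1.581. df = 9, critical t = ±2.262. Fail to reject H₀.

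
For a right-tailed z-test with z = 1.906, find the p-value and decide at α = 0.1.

p = P(Z > 1.906) = 1 - Φ(1.906) ≈ 0.0283. Since p < 0.1, reject H₀ (significant) at α = 0.1.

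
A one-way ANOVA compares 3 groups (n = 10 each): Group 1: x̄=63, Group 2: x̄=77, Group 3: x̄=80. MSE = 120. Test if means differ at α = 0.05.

Grand mean = 73.33. SS_between = 1646.67, MS_between = 823.33. F = 6.861, F_crit ≈ 3.354. Reject H₀.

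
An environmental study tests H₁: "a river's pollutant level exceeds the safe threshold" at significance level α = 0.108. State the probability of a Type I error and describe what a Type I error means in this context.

P(Type I error) = α = 0.108. A Type I error is rejecting H₀ when H₀ is actually true (false positive) — here, concluding that a river's pollutant level exceeds the safe threshold when in fact this is not the case. Consequence: shutting down a compliant factory unnecessarily.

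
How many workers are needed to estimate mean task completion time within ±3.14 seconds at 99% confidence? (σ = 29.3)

n = (z*σ/E)² = (2.576×29.3/3.14)² = 577.8 → n = 578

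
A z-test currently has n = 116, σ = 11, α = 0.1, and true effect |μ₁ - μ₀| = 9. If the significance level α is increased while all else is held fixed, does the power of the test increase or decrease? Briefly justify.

Power increases: a larger α lowers the critical value, so more of the H₁ sampling distribution falls in the rejection region.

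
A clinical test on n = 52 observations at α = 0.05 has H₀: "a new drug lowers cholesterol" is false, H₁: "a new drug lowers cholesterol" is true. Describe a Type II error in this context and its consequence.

Type II error: failing to reject H₀ when it is false — concluding that a new drug lowers cholesterol is not supported when in fact it is. Consequence: shelving an effective drug — patients miss out on a treatment that would have helped.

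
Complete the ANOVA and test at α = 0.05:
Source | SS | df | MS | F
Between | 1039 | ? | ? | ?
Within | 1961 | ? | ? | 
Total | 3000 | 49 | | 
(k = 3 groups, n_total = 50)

df_between = 2, df_within = 47. MS_between = 519.5, MS_within = 41.72. F = 12.451, F_crit ≈ 3.195. Reject H₀.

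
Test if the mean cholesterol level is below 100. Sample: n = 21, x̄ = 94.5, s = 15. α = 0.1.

t = (94.5 - 100)/(15/√21) = -1.68, df = 20. Critical t = -1.325. Reject H₀.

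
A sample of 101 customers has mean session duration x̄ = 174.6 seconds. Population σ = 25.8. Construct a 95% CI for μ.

CI = x̄ ± z*(σ/√n) = 174.6 ± 1.96(25.8/√101) = 174.6 ± 5.03 = (169.57, 179.63)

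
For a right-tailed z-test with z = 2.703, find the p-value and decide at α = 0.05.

p = P(Z > 2.703) = 1 - Φ(2.703) ≈ 0.0034. Since p < 0.05, reject H₀ (significant) at α = 0.05.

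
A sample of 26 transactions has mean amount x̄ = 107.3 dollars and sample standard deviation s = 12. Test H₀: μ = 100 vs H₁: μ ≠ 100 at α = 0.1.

t = (x̄ - μ₀)/(s/√n) = (107.3 - 100)/(12/√26) = 3.102. df = 25, critical t = ±1.708. Reject H₀.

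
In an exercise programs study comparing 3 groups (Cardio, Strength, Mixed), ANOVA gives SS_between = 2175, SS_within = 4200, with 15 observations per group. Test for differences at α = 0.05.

df_between = 2, df_within = 42. F = MS_between/MS_within = 1087.5/100.0 = 10.875. F_crit ≈ 3.22. Reject H₀. At least one mean differs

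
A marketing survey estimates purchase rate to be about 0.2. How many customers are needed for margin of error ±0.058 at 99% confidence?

n = z²p(1-p)/E² = 2.576²×0.2×0.8/0.058² = 315.6 → n = 316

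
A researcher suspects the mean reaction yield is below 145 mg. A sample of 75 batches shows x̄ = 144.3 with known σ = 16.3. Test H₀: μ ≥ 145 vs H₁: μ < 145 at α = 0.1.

z = -0.372. Critical value: -1.28. Fail to reject H₀.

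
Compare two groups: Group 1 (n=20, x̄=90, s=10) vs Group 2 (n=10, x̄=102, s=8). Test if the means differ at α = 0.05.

Pooled sp = 9.4. t = -3.295, df = 28. Critical t = ±2.048. Reject H₀.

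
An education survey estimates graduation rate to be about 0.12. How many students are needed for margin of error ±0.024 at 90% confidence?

n = z²p(1-p)/E² = 1.645²×0.12×0.88/0.024² = 496.1 → n = 497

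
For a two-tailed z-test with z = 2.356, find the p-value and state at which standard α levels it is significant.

p = 2·P(Z > |2.356|) = 2·(1 - Φ(2.356)) ≈ 0.0185. Significant at α = 0.1; Significant at α = 0.05.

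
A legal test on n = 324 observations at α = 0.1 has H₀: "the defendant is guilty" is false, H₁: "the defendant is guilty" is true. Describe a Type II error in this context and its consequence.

Type II error: failing to reject H₀ when it is false — concluding that the defendant is guilty is not supported when in fact it is. Consequence: acquitting a guilty person.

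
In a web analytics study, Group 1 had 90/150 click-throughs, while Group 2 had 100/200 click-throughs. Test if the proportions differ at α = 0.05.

p̂₁ = 0.6, p̂₂ = 0.5, pooled p̂ = 0.543. z = 1.858. Critical: ±1.96. Fail to reject H₀.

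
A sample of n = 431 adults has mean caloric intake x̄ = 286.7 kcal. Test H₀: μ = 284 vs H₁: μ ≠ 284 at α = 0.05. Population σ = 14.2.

z = (x̄ - μ₀)/(σ/√n) = (286.7 - 284)/(14.2/√431) = 3.947. Critical value: ±1.96. Since |3.947| > 1.96, Reject H₀.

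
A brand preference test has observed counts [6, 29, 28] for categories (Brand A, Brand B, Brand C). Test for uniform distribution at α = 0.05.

Expected = 21 each. χ² = Σ(O-E)²/E = 16.095. df = 2, critical value = 5.991. Reject H₀.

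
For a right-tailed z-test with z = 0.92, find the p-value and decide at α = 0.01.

p = P(Z > 0.92) = 1 - Φ(0.92) ≈ 0.1788. Since p ≥ 0.01, fail to reject H₀ (not significant) at α = 0.01.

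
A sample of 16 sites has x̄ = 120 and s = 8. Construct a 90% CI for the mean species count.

CI = x̄ ± t*(s/√n) = 120 ± 1.753(8/√16) = (116.49, 123.51)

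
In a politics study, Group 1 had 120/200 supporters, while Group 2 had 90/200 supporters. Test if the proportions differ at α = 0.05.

p̂₁ = 0.6, p̂₂ = 0.45, pooled p̂ = 0.525. z = 3.004. Critical: ±1.96. Reject H₀.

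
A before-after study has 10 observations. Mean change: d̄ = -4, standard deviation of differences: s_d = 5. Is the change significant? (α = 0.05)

t = d̄/(s_d/√n) = -4/(5/√10) = -2.53. df = 9, critical t = ±2.262. Reject H₀.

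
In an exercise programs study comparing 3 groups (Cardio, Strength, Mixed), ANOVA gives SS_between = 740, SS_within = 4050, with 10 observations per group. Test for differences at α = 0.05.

df_between = 2, df_within = 27. F = MS_between/MS_within = 370.0/150.0 = 2.467. F_crit ≈ 3.354. Fail to reject H₀.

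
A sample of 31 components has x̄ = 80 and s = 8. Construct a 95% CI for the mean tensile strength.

CI = x̄ ± t*(s/√n) = 80 ± 2.042(8/√31) = (77.07, 82.93)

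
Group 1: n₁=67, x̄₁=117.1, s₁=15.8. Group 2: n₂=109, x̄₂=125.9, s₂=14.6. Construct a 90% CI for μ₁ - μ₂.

Difference = -8.8. SE = √(15.8²/67 + 14.6²/109) = 2.384. CI = (-12.72, -4.88)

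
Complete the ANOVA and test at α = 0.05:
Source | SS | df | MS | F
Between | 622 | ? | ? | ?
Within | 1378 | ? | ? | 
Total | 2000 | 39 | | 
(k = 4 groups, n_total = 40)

df_between = 3, df_within = 36. MS_between = 207.33, MS_within = 38.28. F = 5.417, F_crit ≈ 2.866. Reject H₀.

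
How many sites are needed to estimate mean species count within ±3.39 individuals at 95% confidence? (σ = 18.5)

n = (z*σ/E)² = (1.96×18.5/3.39)² = 114.4 → n = 115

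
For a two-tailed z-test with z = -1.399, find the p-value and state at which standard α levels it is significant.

p = 2·P(Z > |-1.399|) = 2·(1 - Φ(1.399)) ≈ 0.1618. Not significant at any standard level.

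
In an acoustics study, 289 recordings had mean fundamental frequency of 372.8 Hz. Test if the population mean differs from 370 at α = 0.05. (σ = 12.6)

z = (x̄ - μ₀)/(σ/√n) = (372.8 - 370)/(12.6/√289) = 3.778. Critical value: ±1.96. Since |3.778| > 1.96, Reject H₀.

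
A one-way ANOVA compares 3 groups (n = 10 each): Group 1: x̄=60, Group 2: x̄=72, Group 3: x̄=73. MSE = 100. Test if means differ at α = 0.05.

Grand mean = 68.33. SS_between = 1046.67, MS_between = 523.33. F = 5.233, F_crit ≈ 3.354. Reject H₀.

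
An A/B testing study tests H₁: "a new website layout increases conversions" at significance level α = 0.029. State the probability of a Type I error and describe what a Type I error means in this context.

P(Type I error) = α = 0.029. A Type I error is rejecting H₀ when H₀ is actually true (false positive) — here, concluding that a new website layout increases conversions when in fact this is not the case. Consequence: rolling out a layout that doesn't actually help — wasted engineering effort.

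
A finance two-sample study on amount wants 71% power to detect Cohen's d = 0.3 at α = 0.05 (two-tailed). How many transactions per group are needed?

z_{α/2} = 1.96, z_β = Φ⁻¹(0.71) = 0.553. For small effect (d = 0.3): n per group = 2(z_{α/2} + z_β)²/d² = 2(1.96 + 0.553)²/0.3² = 140.3 → 141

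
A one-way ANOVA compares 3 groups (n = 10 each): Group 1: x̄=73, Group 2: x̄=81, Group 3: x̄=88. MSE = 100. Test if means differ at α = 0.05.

Grand mean = 80.67. SS_between = 1126.67, MS_between = 563.33. F = 5.633, F_crit ≈ 3.354. Reject H₀.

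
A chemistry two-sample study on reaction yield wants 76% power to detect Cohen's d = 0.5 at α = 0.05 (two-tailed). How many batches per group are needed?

z_{α/2} = 1.96, z_β = Φ⁻¹(0.76) = 0.706. For medium effect (d = 0.5): n per group = 2(z_{α/2} + z_β)²/d² = 2(1.96 + 0.706)²/0.5² = 56.9 → 57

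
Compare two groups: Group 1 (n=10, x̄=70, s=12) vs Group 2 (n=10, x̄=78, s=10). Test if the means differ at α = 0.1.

Pooled sp = 11.05. t = -1.62, df = 18. Critical t = ±1.734. Fail to reject H₀.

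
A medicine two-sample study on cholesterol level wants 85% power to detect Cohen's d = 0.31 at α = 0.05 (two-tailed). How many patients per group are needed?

z_{α/2} = 1.96, z_β = Φ⁻¹(0.85) = 1.036. For small effect (d = 0.31): n per group = 2(z_{α/2} + z_β)²/d² = 2(1.96 + 1.036)²/0.31² = 186.8 → 187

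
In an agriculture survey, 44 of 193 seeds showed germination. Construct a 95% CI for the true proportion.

p̂ = 0.228. CI = p̂ ± z*√(p̂(1-p̂)/n) = (0.169, 0.287)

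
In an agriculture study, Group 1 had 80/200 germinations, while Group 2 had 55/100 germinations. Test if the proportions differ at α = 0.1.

p̂₁ = 0.4, p̂₂ = 0.55, pooled p̂ = 0.45. z = -2.462. Critical: ±1.645. Reject H₀.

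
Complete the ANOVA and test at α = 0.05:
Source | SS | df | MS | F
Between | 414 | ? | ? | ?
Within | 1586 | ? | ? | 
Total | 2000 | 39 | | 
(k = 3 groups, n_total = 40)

df_between = 2, df_within = 37. MS_between = 207.0, MS_within = 42.86. F = 4.829, F_crit ≈ 3.252. Reject H₀.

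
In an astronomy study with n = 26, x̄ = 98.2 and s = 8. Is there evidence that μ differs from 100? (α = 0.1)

t = (x̄ - μ₀)/(s/√n) = (98.2 - 100)/(8/√26) = -1.147. df = 25, critical t = ±1.708. Fail to reject H₀.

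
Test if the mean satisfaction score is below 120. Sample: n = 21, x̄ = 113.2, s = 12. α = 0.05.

t = (113.2 - 120)/(12/√21) = -2.597, df = 20. Critical t = -1.725. Reject H₀.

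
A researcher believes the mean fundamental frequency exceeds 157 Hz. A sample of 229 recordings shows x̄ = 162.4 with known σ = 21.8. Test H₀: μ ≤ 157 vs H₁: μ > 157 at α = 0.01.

z = 3.748. Critical value: 2.33. Reject H₀.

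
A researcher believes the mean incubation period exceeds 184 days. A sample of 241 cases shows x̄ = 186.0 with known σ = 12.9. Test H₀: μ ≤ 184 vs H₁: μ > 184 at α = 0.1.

z = 2.407. Critical value: 1.28. Reject H₀.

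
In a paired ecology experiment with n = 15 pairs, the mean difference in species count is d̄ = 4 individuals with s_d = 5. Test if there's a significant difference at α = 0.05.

t = d̄/(s_d/√n) = 4/(5/√15) = 3.098. df = 14, critical t = ±2.145. Reject H₀.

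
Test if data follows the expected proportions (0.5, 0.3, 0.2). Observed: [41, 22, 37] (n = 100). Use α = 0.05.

Expected: [50.0, 30.0, 20.0]. χ² = 18.203. df = 2, critical = 5.991. Reject H₀.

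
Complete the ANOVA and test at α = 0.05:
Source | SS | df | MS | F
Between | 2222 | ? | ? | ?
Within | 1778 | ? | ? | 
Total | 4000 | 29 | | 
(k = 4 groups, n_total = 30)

df_between = 3, df_within = 26. MS_between = 740.67, MS_within = 68.38. F = 10.831, F_crit ≈ 2.975. Reject H₀.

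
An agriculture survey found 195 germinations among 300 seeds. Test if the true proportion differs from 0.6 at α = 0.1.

p̂ = 0.65, p₀ = 0.6. z = (p̂ - p₀)/√(p₀(1-p₀)/n) = 1.768. Critical: ±1.645. Reject H₀.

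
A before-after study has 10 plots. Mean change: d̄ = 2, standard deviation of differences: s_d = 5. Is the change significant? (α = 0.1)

t = d̄/(s_d/√n) = 2/(5/√10) = 1.265. df = 9, critical t = ±1.833. Fail to reject H₀.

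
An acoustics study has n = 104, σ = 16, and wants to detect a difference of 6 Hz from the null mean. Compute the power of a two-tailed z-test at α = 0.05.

SE = σ/√n = 16/√104 = 1.569. Non-centrality λ = d/SE = 6/1.569 = 3.824. Power ≈ Φ(λ - z_{α/2}) = Φ(3.824 - 1.96) = Φ(1.864) = 0.969.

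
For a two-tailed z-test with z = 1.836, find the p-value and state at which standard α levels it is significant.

p = 2·P(Z > |1.836|) = 2·(1 - Φ(1.836)) ≈ 0.0664. Significant at α = 0.1.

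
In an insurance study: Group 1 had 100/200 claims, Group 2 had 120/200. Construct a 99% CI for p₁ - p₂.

p̂₁ = 0.5, p̂₂ = 0.6. Difference = -0.1. CI = (-0.228, 0.028)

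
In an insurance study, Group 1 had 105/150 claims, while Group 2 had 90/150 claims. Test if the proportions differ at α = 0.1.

p̂₁ = 0.7, p̂₂ = 0.6, pooled p̂ = 0.65. z = 1.816. Critical: ±1.645. Reject H₀.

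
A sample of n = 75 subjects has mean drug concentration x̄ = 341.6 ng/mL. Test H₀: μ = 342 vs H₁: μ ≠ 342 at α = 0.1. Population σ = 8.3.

z = (x̄ - μ₀)/(σ/√n) = (341.6 - 342)/(8.3/√75) = -0.417. Critical value: ±1.645. Since |-0.417| ≤ 1.645, Fail to reject H₀.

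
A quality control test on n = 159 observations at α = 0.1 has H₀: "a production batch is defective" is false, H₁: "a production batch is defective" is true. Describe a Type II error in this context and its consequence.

Type II error: failing to reject H₀ when it is false — concluding that a production batch is defective is not supported when in fact it is. Consequence: shipping a defective batch — faulty products reach customers.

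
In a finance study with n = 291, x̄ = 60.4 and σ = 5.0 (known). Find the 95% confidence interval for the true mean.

CI = x̄ ± z*(σ/√n) = 60.4 ± 1.96(5.0/√291) = 60.4 ± 0.57 = (59.83, 60.97)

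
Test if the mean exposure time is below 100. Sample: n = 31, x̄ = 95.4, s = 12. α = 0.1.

t = (95.4 - 100)/(12/√31) = -2.134, df = 30. Critical t = -1.31. Reject H₀.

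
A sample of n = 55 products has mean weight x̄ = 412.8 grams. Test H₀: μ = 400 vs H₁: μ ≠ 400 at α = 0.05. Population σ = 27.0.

z = (x̄ - μ₀)/(σ/√n) = (412.8 - 400)/(27.0/√55) = 3.516. Critical value: ±1.96. Since |3.516| > 1.96, Reject H₀.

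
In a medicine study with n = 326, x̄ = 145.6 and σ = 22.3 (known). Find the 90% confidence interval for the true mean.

CI = x̄ ± z*(σ/√n) = 145.6 ± 1.645(22.3/√326) = 145.6 ± 2.03 = (143.57, 147.63)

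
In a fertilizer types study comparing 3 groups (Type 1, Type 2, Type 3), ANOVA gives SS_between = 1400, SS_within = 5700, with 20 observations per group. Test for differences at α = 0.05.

df_between = 2, df_within = 57. F = MS_between/MS_within = 700.0/100.0 = 7.0. F_crit ≈ 3.159. Reject H₀. At least one mean differs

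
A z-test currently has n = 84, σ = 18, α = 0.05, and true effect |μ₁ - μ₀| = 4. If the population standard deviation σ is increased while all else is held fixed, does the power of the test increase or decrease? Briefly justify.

Power decreases: a larger σ inflates the standard error σ/√n, pulling the sampling distribution under H₁ back toward the critical value.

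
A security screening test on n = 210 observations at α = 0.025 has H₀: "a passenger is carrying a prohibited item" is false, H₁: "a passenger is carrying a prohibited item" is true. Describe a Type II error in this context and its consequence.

Type II error: failing to reject H₀ when it is false — concluding that a passenger is carrying a prohibited item is not supported when in fact it is. Consequence: letting a prohibited item through — security breach.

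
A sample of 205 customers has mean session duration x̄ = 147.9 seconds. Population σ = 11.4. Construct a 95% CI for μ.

CI = x̄ ± z*(σ/√n) = 147.9 ± 1.96(11.4/√205) = 147.9 ± 1.56 = (146.34, 149.46)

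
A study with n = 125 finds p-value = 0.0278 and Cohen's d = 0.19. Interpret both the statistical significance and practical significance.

Statistically significant (p = 0.0278 < 0.05). Cohen's d = 0.19 indicates a very small effect size. Both statistical and practical significance should be considered.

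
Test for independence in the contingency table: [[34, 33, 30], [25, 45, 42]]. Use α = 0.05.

χ² = 4.164. df = 2, critical = 5.991. Fail to reject H₀. No evidence of dependence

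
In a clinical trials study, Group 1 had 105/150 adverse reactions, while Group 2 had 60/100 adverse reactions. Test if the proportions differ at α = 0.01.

p̂₁ = 0.7, p̂₂ = 0.6, pooled p̂ = 0.66. z = 1.635. Critical: ±2.576. Fail to reject H₀.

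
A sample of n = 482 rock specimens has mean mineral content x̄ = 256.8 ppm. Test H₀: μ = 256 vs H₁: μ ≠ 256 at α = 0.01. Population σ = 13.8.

z = (x̄ - μ₀)/(σ/√n) = (256.8 - 256)/(13.8/√482) = 1.273. Critical value: ±2.576. Since |1.273| ≤ 2.576, Fail to reject H₀.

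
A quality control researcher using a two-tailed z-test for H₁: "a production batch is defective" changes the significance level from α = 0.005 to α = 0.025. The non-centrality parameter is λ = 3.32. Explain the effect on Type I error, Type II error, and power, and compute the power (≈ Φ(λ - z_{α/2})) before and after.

Increasing α from 0.005 to 0.025:
• Type I error rate increases (α is the Type I rate by definition).
• Critical value moves from z_{α/2} = 2.807 to 2.241, so power = Φ(λ - z_{α/2}) goes from Φ(3.32 - 2.807) = 0.696 to Φ(3.32 - 2.241) = 0.86.
• Type II error rate β = 1 - power therefore decreases (0.304 → 0.14).
Appropriate when false negatives are costly — here, shipping a defective batch — faulty products reach customers.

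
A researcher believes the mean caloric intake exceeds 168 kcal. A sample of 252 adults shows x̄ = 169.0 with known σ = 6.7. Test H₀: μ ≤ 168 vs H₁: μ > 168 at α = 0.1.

z = 2.369. Critical value: 1.28. Reject H₀.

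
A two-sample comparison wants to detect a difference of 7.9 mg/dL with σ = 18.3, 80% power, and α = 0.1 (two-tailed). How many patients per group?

n per group = 2(z_α/2 + z_β)²σ²/d² = 2×(1.645 + 0.84)²×18.3²/7.9² = 66.3 → n = 67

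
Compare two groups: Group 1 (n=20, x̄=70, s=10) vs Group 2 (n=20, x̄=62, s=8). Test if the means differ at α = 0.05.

Pooled sp = 9.06. t = 2.794, df = 38. Critical t = ±2.024. Reject H₀.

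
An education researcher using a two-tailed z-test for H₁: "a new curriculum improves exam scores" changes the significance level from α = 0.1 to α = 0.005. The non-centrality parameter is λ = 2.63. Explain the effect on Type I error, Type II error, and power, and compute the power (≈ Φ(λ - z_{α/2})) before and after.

Decreasing α from 0.1 to 0.005:
• Type I error rate decreases (α is the Type I rate by definition).
• Critical value moves from z_{α/2} = 1.645 to 2.807, so power = Φ(λ - z_{α/2}) goes from Φ(2.63 - 1.645) = 0.838 to Φ(2.63 - 2.807) = 0.43.
• Type II error rate β = 1 - power therefore increases (0.162 → 0.57).
Appropriate when false positives are costly — here, adopting a curriculum that gives no real benefit — disruption for nothing.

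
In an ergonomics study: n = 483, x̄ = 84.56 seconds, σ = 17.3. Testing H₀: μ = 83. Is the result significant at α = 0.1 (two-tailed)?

z = (84.56 - 83)/(17.3/√483) = 1.982. Since |z| > 1.645, significant at α = 0.1.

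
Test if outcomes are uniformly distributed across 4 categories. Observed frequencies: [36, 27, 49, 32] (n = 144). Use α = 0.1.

Expected = 36 each. χ² = Σ(O-E)²/E = 7.389. df = 3, critical value = 6.251. Reject H₀.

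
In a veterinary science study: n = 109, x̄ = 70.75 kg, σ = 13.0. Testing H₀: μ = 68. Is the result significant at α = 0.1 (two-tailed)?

z = (70.75 - 68)/(13.0/√109) = 2.209. Since |z| > 1.645, significant at α = 0.1.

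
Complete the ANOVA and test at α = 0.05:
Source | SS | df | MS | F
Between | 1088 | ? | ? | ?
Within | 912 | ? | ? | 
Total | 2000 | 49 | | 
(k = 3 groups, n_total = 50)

df_between = 2, df_within = 47. MS_between = 544.0, MS_within = 19.4. F = 28.035, F_crit ≈ 3.195. Reject H₀.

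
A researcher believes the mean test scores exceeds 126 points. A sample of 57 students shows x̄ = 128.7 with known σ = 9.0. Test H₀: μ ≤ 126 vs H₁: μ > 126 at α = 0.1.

z = 2.265. Critical value: 1.28. Reject H₀.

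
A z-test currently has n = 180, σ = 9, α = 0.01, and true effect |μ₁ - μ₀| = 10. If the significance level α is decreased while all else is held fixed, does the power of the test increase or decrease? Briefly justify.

Power decreases: a smaller α raises the critical value, so less of the H₁ sampling distribution falls in the rejection region.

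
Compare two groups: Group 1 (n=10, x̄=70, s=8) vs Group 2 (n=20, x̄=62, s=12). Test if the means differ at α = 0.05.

Pooled sp = 10.88. t = 1.899, df = 28. Critical t = ±2.048. Fail to reject H₀.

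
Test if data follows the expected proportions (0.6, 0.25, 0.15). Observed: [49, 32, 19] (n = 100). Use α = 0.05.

Expected: [60.0, 25.0, 15.0]. χ² = 5.043. df = 2, critical = 5.991. Fail to reject H₀.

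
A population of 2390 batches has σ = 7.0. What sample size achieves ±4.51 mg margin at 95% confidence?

Without FPC: n₀ = (1.96×7.0/4.51)² = 9.255. With FPC: n = n₀N/(n₀+N-1) = 9.2 → n = 10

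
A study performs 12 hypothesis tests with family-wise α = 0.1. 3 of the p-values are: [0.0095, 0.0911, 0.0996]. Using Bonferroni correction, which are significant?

Bonferroni α = 0.1/12 = 0.00833. None of the given p-values are significant.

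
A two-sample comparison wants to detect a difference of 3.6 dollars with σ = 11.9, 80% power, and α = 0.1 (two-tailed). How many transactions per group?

n per group = 2(z_α/2 + z_β)²σ²/d² = 2×(1.645 + 0.84)²×11.9²/3.6² = 134.9 → n = 135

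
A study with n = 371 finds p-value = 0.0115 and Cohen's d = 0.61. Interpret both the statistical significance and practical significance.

Statistically significant (p = 0.0115 < 0.05). Cohen's d = 0.61 indicates a medium effect size. Both statistical and practical significance should be considered.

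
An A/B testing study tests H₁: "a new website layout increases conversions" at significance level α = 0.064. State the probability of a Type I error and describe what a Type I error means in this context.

P(Type I error) = α = 0.064. A Type I error is rejecting H₀ when H₀ is actually true (false positive) — here, concluding that a new website layout increases conversions when in fact this is not the case. Consequence: rolling out a layout that doesn't actually help — wasted engineering effort.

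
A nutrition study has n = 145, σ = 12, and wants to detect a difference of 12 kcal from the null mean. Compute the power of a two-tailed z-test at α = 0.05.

SE = σ/√n = 12/√145 = 0.997. Non-centrality λ = d/SE = 12/0.997 = 12.042. Power ≈ Φ(λ - z_{α/2}) = Φ(12.042 - 1.96) = Φ(10.082) = 1.0.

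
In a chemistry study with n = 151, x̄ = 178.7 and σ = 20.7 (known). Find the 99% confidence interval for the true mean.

CI = x̄ ± z*(σ/√n) = 178.7 ± 2.576(20.7/√151) = 178.7 ± 4.34 = (174.36, 183.04)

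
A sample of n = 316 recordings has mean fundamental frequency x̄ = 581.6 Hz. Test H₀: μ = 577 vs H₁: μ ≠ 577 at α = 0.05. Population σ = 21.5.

z = (x̄ - μ₀)/(σ/√n) = (581.6 - 577)/(21.5/√316) = 3.803. Critical value: ±1.96. Since |3.803| > 1.96, Reject H₀.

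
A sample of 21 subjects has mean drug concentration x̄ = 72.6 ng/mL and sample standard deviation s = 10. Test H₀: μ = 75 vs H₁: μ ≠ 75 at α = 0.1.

t = (x̄ - μ₀)/(s/√n) = (72.6 - 75)/(10/√21) = -1.1. df = 20, critical t = ±1.725. Fail to reject H₀.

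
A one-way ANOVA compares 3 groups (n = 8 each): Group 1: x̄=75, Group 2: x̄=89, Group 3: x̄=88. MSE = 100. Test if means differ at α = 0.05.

Grand mean = 84.0. SS_between = 976.0, MS_between = 488.0. F = 4.88, F_crit ≈ 3.467. Reject H₀.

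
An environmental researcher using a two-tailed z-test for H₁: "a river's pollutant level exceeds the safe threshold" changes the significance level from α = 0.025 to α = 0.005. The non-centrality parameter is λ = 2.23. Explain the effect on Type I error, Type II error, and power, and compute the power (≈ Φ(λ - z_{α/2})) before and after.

Decreasing α from 0.025 to 0.005:
• Type I error rate decreases (α is the Type I rate by definition).
• Critical value moves from z_{α/2} = 2.241 to 2.807, so power = Φ(λ - z_{α/2}) goes from Φ(2.23 - 2.241) = 0.496 to Φ(2.23 - 2.807) = 0.282.
• Type II error rate β = 1 - power therefore increases (0.504 → 0.718).
Appropriate when false positives are costly — here, shutting down a compliant factory unnecessarily.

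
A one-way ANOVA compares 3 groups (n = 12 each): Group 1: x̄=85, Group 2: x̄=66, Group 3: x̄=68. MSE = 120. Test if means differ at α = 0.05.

Grand mean = 73.0. SS_between = 2616.0, MS_between = 1308.0. F = 10.9, F_crit ≈ 3.285. Reject H₀.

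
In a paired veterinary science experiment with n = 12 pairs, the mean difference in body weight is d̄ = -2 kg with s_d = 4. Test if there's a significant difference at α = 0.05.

t = d̄/(s_d/√n) = -2/(4/√12) = -1.732. df = 11, critical t = ±2.201. Fail to reject H₀.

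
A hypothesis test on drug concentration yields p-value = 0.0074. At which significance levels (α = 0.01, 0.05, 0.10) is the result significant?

p = 0.0074. Significant at: α = 0.01, 0.05, 0.1.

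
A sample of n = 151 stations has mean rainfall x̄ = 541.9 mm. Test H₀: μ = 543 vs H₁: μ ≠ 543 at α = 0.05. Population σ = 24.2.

z = (x̄ - μ₀)/(σ/√n) = (541.9 - 543)/(24.2/√151) = -0.559. Critical value: ±1.96. Since |-0.559| ≤ 1.96, Fail to reject H₀.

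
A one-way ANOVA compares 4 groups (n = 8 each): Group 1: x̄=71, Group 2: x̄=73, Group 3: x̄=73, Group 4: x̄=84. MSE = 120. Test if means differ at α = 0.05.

Grand mean = 75.25. SS_between = 838.0, MS_between = 279.33. F = 2.328, F_crit ≈ 2.947. Fail to reject H₀.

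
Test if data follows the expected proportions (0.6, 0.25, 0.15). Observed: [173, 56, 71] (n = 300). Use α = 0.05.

Expected: [180.0, 75.0, 45.0]. χ² = 20.108. df = 2, critical = 5.991. Reject H₀.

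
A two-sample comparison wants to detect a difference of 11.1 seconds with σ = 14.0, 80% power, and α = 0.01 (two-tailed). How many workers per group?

n per group = 2(z_α/2 + z_β)²σ²/d² = 2×(2.576 + 0.84)²×14.0²/11.1² = 37.1 → n = 38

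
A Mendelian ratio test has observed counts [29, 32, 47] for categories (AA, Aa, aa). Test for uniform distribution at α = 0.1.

Expected = 36 each. χ² = Σ(O-E)²/E = 5.167. df = 2, critical value = 4.605. Reject H₀.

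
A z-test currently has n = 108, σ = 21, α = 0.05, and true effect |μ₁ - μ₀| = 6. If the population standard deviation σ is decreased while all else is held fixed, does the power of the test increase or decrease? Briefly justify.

Power increases: a smaller σ shrinks the standard error σ/√n, moving the sampling distribution under H₁ further from the critical value.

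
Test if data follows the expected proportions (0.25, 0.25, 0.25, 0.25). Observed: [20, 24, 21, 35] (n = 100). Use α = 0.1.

Expected: [25.0, 25.0, 25.0, 25.0]. χ² = 5.68. df = 3, critical = 6.251. Fail to reject H₀.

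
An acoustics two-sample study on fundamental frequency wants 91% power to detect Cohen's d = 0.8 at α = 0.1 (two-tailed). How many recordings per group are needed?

z_{α/2} = 1.645, z_β = Φ⁻¹(0.91) = 1.341. For large effect (d = 0.8): n per group = 2(z_{α/2} + z_β)²/d² = 2(1.645 + 1.341)²/0.8² = 27.9 → 28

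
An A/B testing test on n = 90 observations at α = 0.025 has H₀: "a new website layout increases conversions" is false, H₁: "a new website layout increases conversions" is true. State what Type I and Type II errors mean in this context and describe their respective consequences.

Type I (false positive): concluding that a new website layout increases conversions when it is not — rolling out a layout that doesn't actually help — wasted engineering effort. Type II (false negative): failing to conclude that a new website layout increases conversions when it is — discarding a layout that would have improved conversions — lost revenue. Which is costlier depends on domain priorities and is a judgement call rather than a statistical fact.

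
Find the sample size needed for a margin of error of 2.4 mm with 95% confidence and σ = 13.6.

n = (z*σ/E)² = (1.96×13.6/2.4)² = 123.4 → n = 124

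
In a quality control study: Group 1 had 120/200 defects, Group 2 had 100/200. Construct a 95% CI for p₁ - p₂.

p̂₁ = 0.6, p̂₂ = 0.5. Difference = 0.1. CI = (0.003, 0.197)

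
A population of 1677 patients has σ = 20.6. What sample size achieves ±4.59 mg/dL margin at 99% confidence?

Without FPC: n₀ = (2.576×20.6/4.59)² = 133.66. With FPC: n = n₀N/(n₀+N-1) = 123.9 → n = 124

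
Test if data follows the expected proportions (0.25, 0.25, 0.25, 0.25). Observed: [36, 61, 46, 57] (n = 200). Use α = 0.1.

Expected: [50.0, 50.0, 50.0, 50.0]. χ² = 7.64. df = 3, critical = 6.251. Reject H₀.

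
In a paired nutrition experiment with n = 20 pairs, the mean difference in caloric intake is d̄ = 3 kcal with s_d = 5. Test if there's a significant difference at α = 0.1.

t = d̄/(s_d/√n) = 3/(5/√20) = 2.683. df = 19, critical t = ±1.729. Reject H₀.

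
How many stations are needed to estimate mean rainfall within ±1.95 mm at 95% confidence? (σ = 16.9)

n = (z*σ/E)² = (1.96×16.9/1.95)² = 288.5 → n = 289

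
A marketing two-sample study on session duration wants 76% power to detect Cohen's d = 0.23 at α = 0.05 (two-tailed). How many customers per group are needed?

z_{α/2} = 1.96, z_β = Φ⁻¹(0.76) = 0.706. For small effect (d = 0.23): n per group = 2(z_{α/2} + z_β)²/d² = 2(1.96 + 0.706)²/0.23² = 268.7 → 269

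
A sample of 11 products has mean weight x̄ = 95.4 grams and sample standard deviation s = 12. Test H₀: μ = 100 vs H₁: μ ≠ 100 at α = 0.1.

t = (x̄ - μ₀)/(s/√n) = (95.4 - 100)/(12/√11) = -1.271. df = 10, critical t = ±1.812. Fail to reject H₀.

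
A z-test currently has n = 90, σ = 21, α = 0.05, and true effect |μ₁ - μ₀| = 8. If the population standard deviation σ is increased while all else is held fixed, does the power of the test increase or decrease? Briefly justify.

Power decreases: a larger σ inflates the standard error σ/√n, pulling the sampling distribution under H₁ back toward the critical value.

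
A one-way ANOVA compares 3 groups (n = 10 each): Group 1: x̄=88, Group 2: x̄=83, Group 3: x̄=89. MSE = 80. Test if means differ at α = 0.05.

Grand mean = 86.67. SS_between = 206.67, MS_between = 103.33. F = 1.292, F_crit ≈ 3.354. Fail to reject H₀.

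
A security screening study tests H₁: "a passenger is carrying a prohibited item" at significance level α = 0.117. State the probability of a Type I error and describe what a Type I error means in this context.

P(Type I error) = α = 0.117. A Type I error is rejecting H₀ when H₀ is actually true (false positive) — here, concluding that a passenger is carrying a prohibited item when in fact this is not the case. Consequence: detaining an innocent passenger — delay and inconvenience.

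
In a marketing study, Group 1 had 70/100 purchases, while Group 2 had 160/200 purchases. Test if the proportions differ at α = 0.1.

p̂₁ = 0.7, p̂₂ = 0.8, pooled p̂ = 0.767. z = -1.93. Critical: ±1.645. Reject H₀.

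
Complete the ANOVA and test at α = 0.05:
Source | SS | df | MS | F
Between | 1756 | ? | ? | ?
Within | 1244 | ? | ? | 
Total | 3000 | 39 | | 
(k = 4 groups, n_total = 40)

df_between = 3, df_within = 36. MS_between = 585.33, MS_within = 34.56. F = 16.939, F_crit ≈ 2.866. Reject H₀.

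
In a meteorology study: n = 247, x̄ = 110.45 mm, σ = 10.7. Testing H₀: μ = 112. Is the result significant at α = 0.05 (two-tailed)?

z = (110.45 - 112)/(10.7/√247) = -2.277. Since |z| > 1.96, significant at α = 0.05.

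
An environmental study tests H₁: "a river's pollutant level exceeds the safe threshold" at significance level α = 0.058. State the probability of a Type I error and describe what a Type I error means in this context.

P(Type I error) = α = 0.058. A Type I error is rejecting H₀ when H₀ is actually true (false positive) — here, concluding that a river's pollutant level exceeds the safe threshold when in fact this is not the case. Consequence: shutting down a compliant factory unnecessarily.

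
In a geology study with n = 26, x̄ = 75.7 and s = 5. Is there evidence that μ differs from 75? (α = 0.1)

t = (x̄ - μ₀)/(s/√n) = (75.7 - 75)/(5/√26) = 0.714. df = 25, critical t = ±1.708. Fail to reject H₀.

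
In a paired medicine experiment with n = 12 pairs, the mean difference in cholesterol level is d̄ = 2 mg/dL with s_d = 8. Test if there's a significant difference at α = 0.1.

t = d̄/(s_d/√n) = 2/(8/√12) = 0.866. df = 11, critical t = ±1.796. Fail to reject H₀.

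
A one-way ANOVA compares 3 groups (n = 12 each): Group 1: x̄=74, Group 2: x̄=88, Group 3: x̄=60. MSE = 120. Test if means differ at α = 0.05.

Grand mean = 74.0. SS_between = 4704.0, MS_between = 2352.0. F = 19.6, F_crit ≈ 3.285. Reject H₀.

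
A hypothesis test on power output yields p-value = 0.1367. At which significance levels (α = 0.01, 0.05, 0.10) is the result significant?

p = 0.1367. Not significant at any of the given levels.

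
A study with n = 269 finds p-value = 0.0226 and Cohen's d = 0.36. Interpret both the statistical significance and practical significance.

Statistically significant (p = 0.0226 < 0.05). Cohen's d = 0.36 indicates a small effect size. Both statistical and practical significance should be considered.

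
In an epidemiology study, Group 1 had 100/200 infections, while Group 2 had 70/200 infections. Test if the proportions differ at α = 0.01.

p̂₁ = 0.5, p̂₂ = 0.35, pooled p̂ = 0.425. z = 3.034. Critical: ±2.576. Reject H₀.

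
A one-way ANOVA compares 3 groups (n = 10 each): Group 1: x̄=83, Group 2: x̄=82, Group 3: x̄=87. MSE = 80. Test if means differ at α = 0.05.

Grand mean = 84.0. SS_between = 140.0, MS_between = 70.0. F = 0.875, F_crit ≈ 3.354. Fail to reject H₀.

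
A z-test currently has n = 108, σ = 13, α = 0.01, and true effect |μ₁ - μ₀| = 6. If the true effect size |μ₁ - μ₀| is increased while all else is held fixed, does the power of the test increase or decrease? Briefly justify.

Power increases: a larger true effect increases the non-centrality λ = |μ₁ - μ₀|/(σ/√n).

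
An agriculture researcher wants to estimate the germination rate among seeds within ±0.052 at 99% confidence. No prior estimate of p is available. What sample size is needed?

Conservative approach: use p = 0.5 (maximizes p(1-p) = 0.25). n = z²(0.25)/E² = 2.576²×0.25/0.052² = 613.5 → n = 614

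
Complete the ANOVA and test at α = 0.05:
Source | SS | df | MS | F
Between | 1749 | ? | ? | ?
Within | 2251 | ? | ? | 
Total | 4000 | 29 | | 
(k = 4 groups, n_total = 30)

df_between = 3, df_within = 26. MS_between = 583.0, MS_within = 86.58. F = 6.734, F_crit ≈ 2.975. Reject H₀.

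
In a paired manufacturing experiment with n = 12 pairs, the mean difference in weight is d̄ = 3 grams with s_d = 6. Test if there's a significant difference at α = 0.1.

t = d̄/(s_d/√n) = 3/(6/√12) = 1.732. df = 11, critical t = ±1.796. Fail to reject H₀.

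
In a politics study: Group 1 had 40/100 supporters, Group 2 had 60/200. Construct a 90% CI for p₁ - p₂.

p̂₁ = 0.4, p̂₂ = 0.3. Difference = 0.1. CI = (0.003, 0.197)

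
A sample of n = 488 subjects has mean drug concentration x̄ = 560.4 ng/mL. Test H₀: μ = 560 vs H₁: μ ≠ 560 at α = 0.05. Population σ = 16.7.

z = (x̄ - μ₀)/(σ/√n) = (560.4 - 560)/(16.7/√488) = 0.529. Critical value: ±1.96. Since |0.529| ≤ 1.96, Fail to reject H₀.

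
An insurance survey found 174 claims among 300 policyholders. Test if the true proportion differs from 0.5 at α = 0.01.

p̂ = 0.58, p₀ = 0.5. z = (p̂ - p₀)/√(p₀(1-p₀)/n) = 2.771. Critical: ±2.576. Reject H₀.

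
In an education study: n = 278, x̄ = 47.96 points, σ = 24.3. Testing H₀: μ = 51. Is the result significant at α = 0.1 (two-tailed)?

z = (47.96 - 51)/(24.3/√278) = -2.086. Since |z| > 1.645, significant at α = 0.1.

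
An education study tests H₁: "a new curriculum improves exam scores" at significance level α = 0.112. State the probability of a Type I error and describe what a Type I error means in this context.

P(Type I error) = α = 0.112. A Type I error is rejecting H₀ when H₀ is actually true (false positive) — here, concluding that a new curriculum improves exam scores when in fact this is not the case. Consequence: adopting a curriculum that gives no real benefit — disruption for nothing.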